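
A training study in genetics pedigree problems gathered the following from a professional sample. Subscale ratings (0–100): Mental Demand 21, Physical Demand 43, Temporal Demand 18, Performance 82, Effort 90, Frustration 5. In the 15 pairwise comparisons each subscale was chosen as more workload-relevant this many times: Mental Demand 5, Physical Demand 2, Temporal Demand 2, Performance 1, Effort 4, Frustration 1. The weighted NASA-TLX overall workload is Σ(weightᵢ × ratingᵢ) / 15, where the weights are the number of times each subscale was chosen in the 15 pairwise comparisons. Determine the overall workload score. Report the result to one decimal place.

The tallies are the weights (they sum to 15).
Weighted sum = 5·21 + 2·43 + 2·18 + 1·82 + 4·90 + 1·5
            = 105 + 86 + 36 + 82 + 360 + 5 = 674.
Overall workload = 674 / 15 = 44.9333 ≈ 44.9.

44.9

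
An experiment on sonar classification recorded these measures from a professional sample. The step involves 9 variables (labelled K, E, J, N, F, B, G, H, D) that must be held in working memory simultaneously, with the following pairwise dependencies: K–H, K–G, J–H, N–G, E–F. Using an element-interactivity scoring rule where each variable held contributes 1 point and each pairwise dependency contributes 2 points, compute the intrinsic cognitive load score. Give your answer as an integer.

19

Count of variables held simultaneously: 9.
Count of pairwise dependencies listed: 5.
Element contribution: 9 × 1 = 9.
Interaction contribution: 5 × 2 = 10.
Intrinsic load = 9 + 10 = 19.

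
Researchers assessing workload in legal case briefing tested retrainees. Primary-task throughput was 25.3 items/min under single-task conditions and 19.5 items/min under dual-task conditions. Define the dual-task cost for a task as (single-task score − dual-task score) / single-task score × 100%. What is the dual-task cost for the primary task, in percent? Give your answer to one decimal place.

Cost = (25.3 − 19.5) / 25.3 × 100%
     = 5.8000 / 25.3 × 100% = 22.9249%.
≈ 22.9%.

22.9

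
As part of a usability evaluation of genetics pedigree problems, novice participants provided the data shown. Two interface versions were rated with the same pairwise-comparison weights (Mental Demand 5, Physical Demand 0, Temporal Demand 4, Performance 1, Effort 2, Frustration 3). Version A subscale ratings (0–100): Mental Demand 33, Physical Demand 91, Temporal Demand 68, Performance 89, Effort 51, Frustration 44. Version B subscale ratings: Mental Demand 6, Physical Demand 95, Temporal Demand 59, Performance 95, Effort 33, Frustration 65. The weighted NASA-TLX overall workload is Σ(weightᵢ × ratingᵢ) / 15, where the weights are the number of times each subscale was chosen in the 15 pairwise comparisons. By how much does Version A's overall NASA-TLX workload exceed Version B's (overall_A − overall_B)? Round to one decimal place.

Version A weighted sum = 5·33 + 0·91 + 4·68 + 1·89 + 2·51 + 3·44 = 165 + 0 + 272 + 89 + 102 + 132 = 760; overall_A = 760/15 = 50.6667.
Version B weighted sum = 5·6 + 0·95 + 4·59 + 1·95 + 2·33 + 3·65 = 30 + 0 + 236 + 95 + 66 + 195 = 622; overall_B = 622/15 = 41.4667.
Difference = 50.6667 − 41.4667 = 9.2000 ≈ 9.2.

9.2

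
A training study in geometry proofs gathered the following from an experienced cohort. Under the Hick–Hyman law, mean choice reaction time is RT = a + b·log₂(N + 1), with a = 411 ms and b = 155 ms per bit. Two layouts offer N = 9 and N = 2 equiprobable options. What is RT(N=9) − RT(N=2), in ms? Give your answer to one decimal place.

RT(9) = 411 + 155·log₂(10) = 411 + 155·3.3219 = 925.8945 ms.
RT(2) = 411 + 155·log₂(3) = 411 + 155·1.5850 = 656.6750 ms.
Difference = 925.8945 − 656.6750 = 269.2195 ≈ 269.2 ms.

269.2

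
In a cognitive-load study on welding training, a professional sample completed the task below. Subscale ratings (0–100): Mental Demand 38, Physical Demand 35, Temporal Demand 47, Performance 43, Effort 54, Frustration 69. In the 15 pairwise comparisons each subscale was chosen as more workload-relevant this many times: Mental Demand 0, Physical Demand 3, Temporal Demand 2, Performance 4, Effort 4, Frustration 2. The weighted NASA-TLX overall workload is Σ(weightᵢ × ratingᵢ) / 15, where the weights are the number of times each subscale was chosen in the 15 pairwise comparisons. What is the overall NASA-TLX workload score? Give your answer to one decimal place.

The tallies are the weights (they sum to 15).
Weighted sum = 0·38 + 3·35 + 2·47 + 4·43 + 4·54 + 2·69
            = 0 + 105 + 94 + 172 + 216 + 138 = 725.
Overall workload = 725 / 15 = 48.3333 ≈ 48.3.

48.3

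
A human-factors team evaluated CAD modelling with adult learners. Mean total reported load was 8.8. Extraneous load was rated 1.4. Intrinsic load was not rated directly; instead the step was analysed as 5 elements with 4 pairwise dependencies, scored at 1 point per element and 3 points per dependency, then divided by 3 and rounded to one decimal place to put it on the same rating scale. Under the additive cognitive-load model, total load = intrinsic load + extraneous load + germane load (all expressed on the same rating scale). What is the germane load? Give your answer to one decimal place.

Intrinsic (element-interactivity): (5 × 1 + 4 × 3) / 3 = 17 / 3 = 5.6667 → 5.7.
germane load = total − intrinsic − extraneous
             = 8.8 − 5.7 − 1.4 = 1.7.

1.7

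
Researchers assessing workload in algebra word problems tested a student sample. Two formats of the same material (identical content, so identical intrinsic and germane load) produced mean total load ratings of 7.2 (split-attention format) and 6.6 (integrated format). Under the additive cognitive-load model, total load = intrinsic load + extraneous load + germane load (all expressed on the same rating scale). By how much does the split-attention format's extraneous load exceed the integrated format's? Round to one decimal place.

0.6

Intrinsic and germane load are equal across formats, so the difference in total load equals the difference in extraneous load.
Extraneous-load difference = 7.2 − 6.6 = 0.6.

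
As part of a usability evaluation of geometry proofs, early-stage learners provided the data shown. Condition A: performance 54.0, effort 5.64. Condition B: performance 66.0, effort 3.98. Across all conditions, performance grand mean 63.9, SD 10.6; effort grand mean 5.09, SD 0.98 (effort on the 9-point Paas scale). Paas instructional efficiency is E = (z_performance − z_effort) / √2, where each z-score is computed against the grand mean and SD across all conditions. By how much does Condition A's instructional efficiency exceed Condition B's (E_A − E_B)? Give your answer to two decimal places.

-2.00

Condition A: z_P = (54.0 − 63.9)/10.6 = -0.9340; z_E = (5.64 − 5.09)/0.98 = 0.5612; E_A = (-0.9340 − 0.5612)/√2 = -1.0573.
Condition B: z_P = (66.0 − 63.9)/10.6 = 0.1981; z_E = (3.98 − 5.09)/0.98 = -1.1327; E_B = (0.1981 − (-1.1327))/√2 = 0.9410.
E_A − E_B = -1.0573 − 0.9410 = -1.9983 ≈ -2.00.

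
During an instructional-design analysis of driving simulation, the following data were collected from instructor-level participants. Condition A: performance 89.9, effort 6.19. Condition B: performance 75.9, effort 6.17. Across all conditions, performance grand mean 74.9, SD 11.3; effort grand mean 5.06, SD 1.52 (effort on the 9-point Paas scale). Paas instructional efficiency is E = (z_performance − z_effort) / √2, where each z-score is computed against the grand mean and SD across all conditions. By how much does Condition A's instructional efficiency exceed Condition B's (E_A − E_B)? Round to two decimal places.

Condition A: z_P = (89.9 − 74.9)/11.3 = 1.3274; z_E = (6.19 − 5.06)/1.52 = 0.7434; E_A = (1.3274 − 0.7434)/√2 = 0.4130.
Condition B: z_P = (75.9 − 74.9)/11.3 = 0.0885; z_E = (6.17 − 5.06)/1.52 = 0.7303; E_B = (0.0885 − 0.7303)/√2 = -0.4538.
E_A − E_B = 0.4130 − (-0.4538) = 0.8668 ≈ 0.87.

0.87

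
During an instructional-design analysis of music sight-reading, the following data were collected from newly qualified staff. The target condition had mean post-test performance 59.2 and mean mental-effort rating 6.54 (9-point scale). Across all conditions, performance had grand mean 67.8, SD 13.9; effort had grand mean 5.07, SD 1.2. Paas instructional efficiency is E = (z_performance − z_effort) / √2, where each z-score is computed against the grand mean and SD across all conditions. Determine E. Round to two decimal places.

-1.30

z_performance = (59.2 − 67.8) / 13.9 = -8.6000 / 13.9 = -0.6187.
z_effort = (6.54 − 5.07) / 1.2 = 1.4700 / 1.2 = 1.2250.
z_P − z_E = -0.6187 − 1.2250 = -1.8437.
E = -1.8437 / √2 = -1.8437 / 1.41421 = -1.3037 ≈ -1.30.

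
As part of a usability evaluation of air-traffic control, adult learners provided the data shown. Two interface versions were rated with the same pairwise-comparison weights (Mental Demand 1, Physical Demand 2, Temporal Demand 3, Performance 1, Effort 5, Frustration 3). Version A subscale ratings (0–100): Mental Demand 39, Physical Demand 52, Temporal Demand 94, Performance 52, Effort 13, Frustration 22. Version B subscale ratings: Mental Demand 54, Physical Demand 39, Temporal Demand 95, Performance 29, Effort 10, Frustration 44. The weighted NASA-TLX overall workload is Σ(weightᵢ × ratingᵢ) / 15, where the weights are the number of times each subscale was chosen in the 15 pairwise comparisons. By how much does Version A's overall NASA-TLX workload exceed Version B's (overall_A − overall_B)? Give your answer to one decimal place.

-1.3

Version A weighted sum = 1·39 + 2·52 + 3·94 + 1·52 + 5·13 + 3·22 = 39 + 104 + 282 + 52 + 65 + 66 = 608; overall_A = 608/15 = 40.5333.
Version B weighted sum = 1·54 + 2·39 + 3·95 + 1·29 + 5·10 + 3·44 = 54 + 78 + 285 + 29 + 50 + 132 = 628; overall_B = 628/15 = 41.8667.
Difference = 40.5333 − 41.8667 = -1.3334 ≈ -1.3.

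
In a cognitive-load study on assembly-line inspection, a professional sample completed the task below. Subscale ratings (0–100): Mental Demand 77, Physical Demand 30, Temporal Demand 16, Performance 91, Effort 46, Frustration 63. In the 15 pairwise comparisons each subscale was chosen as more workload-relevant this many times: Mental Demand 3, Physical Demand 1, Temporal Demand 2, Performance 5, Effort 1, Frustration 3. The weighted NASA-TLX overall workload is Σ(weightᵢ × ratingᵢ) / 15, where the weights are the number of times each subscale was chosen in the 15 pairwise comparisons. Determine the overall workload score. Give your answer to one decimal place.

65.5

The tallies are the weights (they sum to 15).
Weighted sum = 3·77 + 1·30 + 2·16 + 5·91 + 1·46 + 3·63
            = 231 + 30 + 32 + 455 + 46 + 189 = 983.
Overall workload = 983 / 15 = 65.5333 ≈ 65.5.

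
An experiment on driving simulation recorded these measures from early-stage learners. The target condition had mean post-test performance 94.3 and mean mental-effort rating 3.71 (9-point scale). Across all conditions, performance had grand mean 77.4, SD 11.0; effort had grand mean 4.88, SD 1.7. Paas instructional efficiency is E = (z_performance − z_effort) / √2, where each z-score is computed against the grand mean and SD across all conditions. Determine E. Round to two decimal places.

z_performance = (94.3 − 77.4) / 11.0 = 16.9000 / 11.0 = 1.5364.
z_effort = (3.71 − 4.88) / 1.7 = -1.1700 / 1.7 = -0.6882.
z_P − z_E = 1.5364 − (-0.6882) = 2.2246.
E = 2.2246 / √2 = 2.2246 / 1.41421 = 1.5730 ≈ 1.57.

1.57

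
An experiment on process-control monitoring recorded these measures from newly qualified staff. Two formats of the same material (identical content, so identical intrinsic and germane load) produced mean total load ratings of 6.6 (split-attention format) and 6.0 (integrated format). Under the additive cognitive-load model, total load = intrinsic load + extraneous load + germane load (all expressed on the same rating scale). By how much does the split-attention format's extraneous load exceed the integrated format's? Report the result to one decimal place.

0.6

Intrinsic and germane load are equal across formats, so the difference in total load equals the difference in extraneous load.
Extraneous-load difference = 6.6 − 6.0 = 0.6.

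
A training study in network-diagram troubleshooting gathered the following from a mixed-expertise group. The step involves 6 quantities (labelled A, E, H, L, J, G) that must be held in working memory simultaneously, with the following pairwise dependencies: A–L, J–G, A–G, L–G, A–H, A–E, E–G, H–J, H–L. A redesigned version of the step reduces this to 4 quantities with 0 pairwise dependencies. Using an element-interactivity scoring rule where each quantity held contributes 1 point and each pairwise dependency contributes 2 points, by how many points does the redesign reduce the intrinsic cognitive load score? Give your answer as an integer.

20

Original: 6 × 1 + 9 × 2 = 6 + 18 = 24.
Redesigned: 4 × 1 + 0 × 2 = 4 + 0 = 4.
Reduction = 24 − 4 = 20.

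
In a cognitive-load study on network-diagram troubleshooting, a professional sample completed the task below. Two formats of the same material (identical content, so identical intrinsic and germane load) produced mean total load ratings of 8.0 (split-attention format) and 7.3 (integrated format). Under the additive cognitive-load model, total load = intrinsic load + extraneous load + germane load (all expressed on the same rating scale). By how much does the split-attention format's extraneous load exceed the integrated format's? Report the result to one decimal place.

0.7

Intrinsic and germane load are equal across formats, so the difference in total load equals the difference in extraneous load.
Extraneous-load difference = 8.0 − 7.3 = 0.7.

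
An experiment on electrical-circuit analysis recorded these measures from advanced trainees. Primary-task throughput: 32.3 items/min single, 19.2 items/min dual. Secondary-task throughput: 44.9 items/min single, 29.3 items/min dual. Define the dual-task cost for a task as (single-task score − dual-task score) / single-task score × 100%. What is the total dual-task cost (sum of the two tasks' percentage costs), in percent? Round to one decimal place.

Primary cost = (32.3 − 19.2) / 32.3 × 100% = 40.5573%.
Secondary cost = (44.9 − 29.3) / 44.9 × 100% = 34.7439%.
Total = 40.5573% + 34.7439% = 75.3012% ≈ 75.3%.

75.3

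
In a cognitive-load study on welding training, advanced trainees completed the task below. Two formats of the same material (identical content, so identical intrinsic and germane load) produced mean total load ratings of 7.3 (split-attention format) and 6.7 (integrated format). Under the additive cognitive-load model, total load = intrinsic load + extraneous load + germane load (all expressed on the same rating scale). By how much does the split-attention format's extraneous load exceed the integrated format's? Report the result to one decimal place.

Intrinsic and germane load are equal across formats, so the difference in total load equals the difference in extraneous load.
Extraneous-load difference = 7.3 − 6.7 = 0.6.

0.6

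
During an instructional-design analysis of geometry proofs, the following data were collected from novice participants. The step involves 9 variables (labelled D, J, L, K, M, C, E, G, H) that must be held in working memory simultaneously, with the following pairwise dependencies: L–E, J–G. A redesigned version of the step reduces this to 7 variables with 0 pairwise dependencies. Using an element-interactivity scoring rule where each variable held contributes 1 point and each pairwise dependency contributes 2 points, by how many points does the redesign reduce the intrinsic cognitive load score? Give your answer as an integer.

Original: 9 × 1 + 2 × 2 = 9 + 4 = 13.
Redesigned: 7 × 1 + 0 × 2 = 7 + 0 = 7.
Reduction = 13 − 7 = 6.

6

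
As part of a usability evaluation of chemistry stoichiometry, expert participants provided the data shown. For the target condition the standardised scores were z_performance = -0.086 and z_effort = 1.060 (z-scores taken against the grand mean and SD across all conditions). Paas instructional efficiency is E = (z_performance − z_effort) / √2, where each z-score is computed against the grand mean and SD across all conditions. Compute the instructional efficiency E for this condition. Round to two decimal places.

-0.81

z_P − z_E = -0.086 − 1.060 = -1.1460.
E = -1.1460 / √2 = -1.1460 / 1.41421 = -0.8103 ≈ -0.81.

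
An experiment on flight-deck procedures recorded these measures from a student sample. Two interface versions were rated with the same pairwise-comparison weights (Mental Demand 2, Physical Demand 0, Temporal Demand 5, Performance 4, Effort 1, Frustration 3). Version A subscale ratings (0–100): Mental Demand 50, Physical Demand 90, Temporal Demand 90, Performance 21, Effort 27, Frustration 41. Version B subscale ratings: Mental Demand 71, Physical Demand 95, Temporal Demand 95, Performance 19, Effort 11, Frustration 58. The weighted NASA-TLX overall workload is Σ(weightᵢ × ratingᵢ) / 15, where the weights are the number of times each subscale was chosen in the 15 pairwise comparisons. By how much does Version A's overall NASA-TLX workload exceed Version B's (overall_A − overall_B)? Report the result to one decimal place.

Version A weighted sum = 2·50 + 0·90 + 5·90 + 4·21 + 1·27 + 3·41 = 100 + 0 + 450 + 84 + 27 + 123 = 784; overall_A = 784/15 = 52.2667.
Version B weighted sum = 2·71 + 0·95 + 5·95 + 4·19 + 1·11 + 3·58 = 142 + 0 + 475 + 76 + 11 + 174 = 878; overall_B = 878/15 = 58.5333.
Difference = 52.2667 − 58.5333 = -6.2666 ≈ -6.3.

-6.3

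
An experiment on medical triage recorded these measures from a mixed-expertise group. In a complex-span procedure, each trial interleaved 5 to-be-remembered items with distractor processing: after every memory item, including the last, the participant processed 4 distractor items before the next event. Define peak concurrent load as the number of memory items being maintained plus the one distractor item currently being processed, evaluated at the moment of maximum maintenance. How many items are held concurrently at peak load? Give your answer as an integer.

Maintenance is greatest during the distractor(s) after memory item 5: all 5 memory items are being held.
One distractor item is concurrently being processed.
Peak concurrent load = 5 + 1 = 6 items.

6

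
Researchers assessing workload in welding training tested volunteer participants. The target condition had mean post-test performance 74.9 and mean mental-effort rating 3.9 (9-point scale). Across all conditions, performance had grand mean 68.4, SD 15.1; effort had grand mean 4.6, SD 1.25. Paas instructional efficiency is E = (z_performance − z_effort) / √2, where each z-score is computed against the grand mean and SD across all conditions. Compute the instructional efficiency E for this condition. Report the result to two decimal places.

0.70

z_performance = (74.9 − 68.4) / 15.1 = 6.5000 / 15.1 = 0.4305.
z_effort = (3.9 − 4.6) / 1.25 = -0.7000 / 1.25 = -0.5600.
z_P − z_E = 0.4305 − (-0.5600) = 0.9905.
E = 0.9905 / √2 = 0.9905 / 1.41421 = 0.7004 ≈ 0.70.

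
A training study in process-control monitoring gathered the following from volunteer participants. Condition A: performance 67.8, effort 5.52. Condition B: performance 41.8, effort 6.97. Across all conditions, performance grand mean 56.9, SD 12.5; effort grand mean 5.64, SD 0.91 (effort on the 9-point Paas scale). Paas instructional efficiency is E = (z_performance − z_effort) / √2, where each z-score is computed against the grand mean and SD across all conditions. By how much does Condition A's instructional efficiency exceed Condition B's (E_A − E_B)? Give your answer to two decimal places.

2.60

Condition A: z_P = (67.8 − 56.9)/12.5 = 0.8720; z_E = (5.52 − 5.64)/0.91 = -0.1319; E_A = (0.8720 − (-0.1319))/√2 = 0.7099.
Condition B: z_P = (41.8 − 56.9)/12.5 = -1.2080; z_E = (6.97 − 5.64)/0.91 = 1.4615; E_B = (-1.2080 − 1.4615)/√2 = -1.8876.
E_A − E_B = 0.7099 − (-1.8876) = 2.5975 ≈ 2.60.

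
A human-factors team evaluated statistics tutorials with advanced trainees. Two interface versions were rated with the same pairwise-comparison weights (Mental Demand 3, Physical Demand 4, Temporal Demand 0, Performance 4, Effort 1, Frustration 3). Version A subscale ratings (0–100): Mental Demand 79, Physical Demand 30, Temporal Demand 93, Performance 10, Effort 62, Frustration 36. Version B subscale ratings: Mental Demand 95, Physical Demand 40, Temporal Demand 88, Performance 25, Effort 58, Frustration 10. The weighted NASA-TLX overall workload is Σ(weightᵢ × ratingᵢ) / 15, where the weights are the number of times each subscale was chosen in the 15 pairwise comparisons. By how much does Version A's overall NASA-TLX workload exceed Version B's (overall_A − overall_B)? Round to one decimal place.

-4.4

Version A weighted sum = 3·79 + 4·30 + 0·93 + 4·10 + 1·62 + 3·36 = 237 + 120 + 0 + 40 + 62 + 108 = 567; overall_A = 567/15 = 37.8000.
Version B weighted sum = 3·95 + 4·40 + 0·88 + 4·25 + 1·58 + 3·10 = 285 + 160 + 0 + 100 + 58 + 30 = 633; overall_B = 633/15 = 42.2000.
Difference = 37.8000 − 42.2000 = -4.4000 ≈ -4.4.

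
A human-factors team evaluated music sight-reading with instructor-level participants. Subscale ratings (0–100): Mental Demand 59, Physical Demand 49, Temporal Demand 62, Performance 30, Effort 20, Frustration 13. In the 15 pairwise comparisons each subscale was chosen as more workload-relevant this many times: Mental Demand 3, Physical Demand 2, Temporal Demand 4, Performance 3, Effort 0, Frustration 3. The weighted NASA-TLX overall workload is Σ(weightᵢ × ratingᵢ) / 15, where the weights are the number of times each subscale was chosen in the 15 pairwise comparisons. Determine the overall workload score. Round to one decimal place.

43.5

The tallies are the weights (they sum to 15).
Weighted sum = 3·59 + 2·49 + 4·62 + 3·30 + 0·20 + 3·13
            = 177 + 98 + 248 + 90 + 0 + 39 = 652.
Overall workload = 652 / 15 = 43.4667 ≈ 43.5.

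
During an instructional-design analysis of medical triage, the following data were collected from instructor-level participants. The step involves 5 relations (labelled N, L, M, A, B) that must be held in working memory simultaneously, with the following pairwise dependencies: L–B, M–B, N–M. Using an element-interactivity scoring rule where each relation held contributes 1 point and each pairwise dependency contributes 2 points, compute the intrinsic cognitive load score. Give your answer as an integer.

Count of relations held simultaneously: 5.
Count of pairwise dependencies listed: 3.
Element contribution: 5 × 1 = 5.
Interaction contribution: 3 × 2 = 6.
Intrinsic load = 5 + 6 = 11.

11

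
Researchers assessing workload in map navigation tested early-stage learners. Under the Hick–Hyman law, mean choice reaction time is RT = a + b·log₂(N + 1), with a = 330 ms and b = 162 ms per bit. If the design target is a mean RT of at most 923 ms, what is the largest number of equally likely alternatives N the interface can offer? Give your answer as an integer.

Set 330 + 162·log₂(N + 1) ≤ 923.
log₂(N + 1) ≤ (923 − 330) / 162 = 3.6605.
N + 1 ≤ 2^3.6605 = 12.6450.
N ≤ 11.6450, so the largest integer N is 11.

11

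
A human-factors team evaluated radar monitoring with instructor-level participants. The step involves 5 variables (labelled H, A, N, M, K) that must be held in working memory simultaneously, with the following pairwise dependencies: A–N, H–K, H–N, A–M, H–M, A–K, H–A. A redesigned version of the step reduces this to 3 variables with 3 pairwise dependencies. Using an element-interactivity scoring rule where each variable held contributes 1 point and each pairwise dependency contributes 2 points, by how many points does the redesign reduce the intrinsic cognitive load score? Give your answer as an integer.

Original: 5 × 1 + 7 × 2 = 5 + 14 = 19.
Redesigned: 3 × 1 + 3 × 2 = 3 + 6 = 9.
Reduction = 19 − 9 = 10.

10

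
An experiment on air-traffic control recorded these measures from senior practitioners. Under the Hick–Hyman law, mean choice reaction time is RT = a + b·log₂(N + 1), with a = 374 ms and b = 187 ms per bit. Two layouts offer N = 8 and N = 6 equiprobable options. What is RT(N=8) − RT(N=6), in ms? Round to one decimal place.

67.8

RT(8) = 374 + 187·log₂(9) = 374 + 187·3.1699 = 966.7713 ms.
RT(6) = 374 + 187·log₂(7) = 374 + 187·2.8074 = 898.9838 ms.
Difference = 966.7713 − 898.9838 = 67.7875 ≈ 67.8 ms.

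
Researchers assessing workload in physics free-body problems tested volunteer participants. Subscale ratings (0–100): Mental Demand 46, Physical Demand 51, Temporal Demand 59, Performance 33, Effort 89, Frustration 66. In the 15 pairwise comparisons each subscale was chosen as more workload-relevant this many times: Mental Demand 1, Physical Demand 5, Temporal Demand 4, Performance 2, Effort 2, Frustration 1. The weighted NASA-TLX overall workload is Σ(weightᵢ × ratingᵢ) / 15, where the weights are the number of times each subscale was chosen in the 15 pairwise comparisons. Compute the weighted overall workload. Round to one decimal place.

56.5

The tallies are the weights (they sum to 15).
Weighted sum = 1·46 + 5·51 + 4·59 + 2·33 + 2·89 + 1·66
            = 46 + 255 + 236 + 66 + 178 + 66 = 847.
Overall workload = 847 / 15 = 56.4667 ≈ 56.5.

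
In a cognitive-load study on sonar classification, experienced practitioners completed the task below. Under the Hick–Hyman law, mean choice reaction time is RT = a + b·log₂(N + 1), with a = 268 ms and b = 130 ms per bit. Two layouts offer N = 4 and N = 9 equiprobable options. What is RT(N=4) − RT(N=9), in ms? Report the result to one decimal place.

RT(4) = 268 + 130·log₂(5) = 268 + 130·2.3219 = 569.8470 ms.
RT(9) = 268 + 130·log₂(10) = 268 + 130·3.3219 = 699.8470 ms.
Difference = 569.8470 − 699.8470 = -130.0000 ≈ -130.0 ms.

-130.0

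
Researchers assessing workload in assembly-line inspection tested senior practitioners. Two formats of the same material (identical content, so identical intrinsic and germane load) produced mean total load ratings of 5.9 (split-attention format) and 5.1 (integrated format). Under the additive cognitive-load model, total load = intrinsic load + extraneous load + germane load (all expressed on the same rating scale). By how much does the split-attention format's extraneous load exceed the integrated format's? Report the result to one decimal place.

0.8

Intrinsic and germane load are equal across formats, so the difference in total load equals the difference in extraneous load.
Extraneous-load difference = 5.9 − 5.1 = 0.8.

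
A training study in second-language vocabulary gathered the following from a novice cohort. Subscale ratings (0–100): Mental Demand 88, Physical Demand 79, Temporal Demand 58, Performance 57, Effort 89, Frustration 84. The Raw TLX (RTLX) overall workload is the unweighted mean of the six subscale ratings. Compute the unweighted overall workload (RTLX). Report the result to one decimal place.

75.8

Sum of ratings = 88 + 79 + 58 + 57 + 89 + 84 = 455.
RTLX = 455 / 6 = 75.8333 ≈ 75.8.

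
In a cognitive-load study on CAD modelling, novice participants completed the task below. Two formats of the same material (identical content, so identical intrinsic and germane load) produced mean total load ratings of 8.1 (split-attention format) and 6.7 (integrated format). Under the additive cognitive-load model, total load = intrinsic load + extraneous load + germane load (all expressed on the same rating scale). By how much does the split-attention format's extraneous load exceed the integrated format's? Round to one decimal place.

1.4

Intrinsic and germane load are equal across formats, so the difference in total load equals the difference in extraneous load.
Extraneous-load difference = 8.1 − 6.7 = 1.4.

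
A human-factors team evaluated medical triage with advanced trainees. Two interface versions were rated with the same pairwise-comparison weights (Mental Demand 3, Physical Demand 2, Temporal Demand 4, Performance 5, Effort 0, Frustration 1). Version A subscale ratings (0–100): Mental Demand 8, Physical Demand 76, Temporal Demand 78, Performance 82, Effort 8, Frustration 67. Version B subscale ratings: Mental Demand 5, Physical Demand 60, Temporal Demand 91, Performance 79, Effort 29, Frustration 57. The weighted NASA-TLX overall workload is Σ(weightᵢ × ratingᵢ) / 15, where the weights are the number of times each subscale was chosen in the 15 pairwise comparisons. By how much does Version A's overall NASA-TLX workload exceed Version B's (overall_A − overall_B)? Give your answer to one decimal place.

Version A weighted sum = 3·8 + 2·76 + 4·78 + 5·82 + 0·8 + 1·67 = 24 + 152 + 312 + 410 + 0 + 67 = 965; overall_A = 965/15 = 64.3333.
Version B weighted sum = 3·5 + 2·60 + 4·91 + 5·79 + 0·29 + 1·57 = 15 + 120 + 364 + 395 + 0 + 57 = 951; overall_B = 951/15 = 63.4000.
Difference = 64.3333 − 63.4000 = 0.9333 ≈ 0.9.

0.9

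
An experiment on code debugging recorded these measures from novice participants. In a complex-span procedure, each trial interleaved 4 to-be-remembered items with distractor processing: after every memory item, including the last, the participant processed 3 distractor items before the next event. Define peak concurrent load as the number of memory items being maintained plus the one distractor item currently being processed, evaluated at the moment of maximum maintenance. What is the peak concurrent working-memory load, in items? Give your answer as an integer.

Maintenance is greatest during the distractor(s) after memory item 4: all 4 memory items are being held.
One distractor item is concurrently being processed.
Peak concurrent load = 4 + 1 = 5 items.

5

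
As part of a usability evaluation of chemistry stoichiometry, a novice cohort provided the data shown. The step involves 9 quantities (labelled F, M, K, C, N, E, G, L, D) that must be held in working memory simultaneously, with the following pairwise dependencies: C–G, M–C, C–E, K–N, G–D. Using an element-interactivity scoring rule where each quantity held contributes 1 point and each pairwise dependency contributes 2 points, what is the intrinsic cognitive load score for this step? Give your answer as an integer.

19

Count of quantities held simultaneously: 9.
Count of pairwise dependencies listed: 5.
Element contribution: 9 × 1 = 9.
Interaction contribution: 5 × 2 = 10.
Intrinsic load = 9 + 10 = 19.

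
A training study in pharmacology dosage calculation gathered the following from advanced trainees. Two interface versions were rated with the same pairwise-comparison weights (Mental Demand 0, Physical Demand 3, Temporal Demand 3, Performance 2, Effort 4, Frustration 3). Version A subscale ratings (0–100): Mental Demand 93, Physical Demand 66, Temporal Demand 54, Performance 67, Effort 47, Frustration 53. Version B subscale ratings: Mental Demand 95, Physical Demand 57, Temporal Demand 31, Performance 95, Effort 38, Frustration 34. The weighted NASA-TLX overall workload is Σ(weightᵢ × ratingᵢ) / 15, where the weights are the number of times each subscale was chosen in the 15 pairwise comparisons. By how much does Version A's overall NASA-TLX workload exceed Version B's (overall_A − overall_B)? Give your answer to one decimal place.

Version A weighted sum = 0·93 + 3·66 + 3·54 + 2·67 + 4·47 + 3·53 = 0 + 198 + 162 + 134 + 188 + 159 = 841; overall_A = 841/15 = 56.0667.
Version B weighted sum = 0·95 + 3·57 + 3·31 + 2·95 + 4·38 + 3·34 = 0 + 171 + 93 + 190 + 152 + 102 = 708; overall_B = 708/15 = 47.2000.
Difference = 56.0667 − 47.2000 = 8.8667 ≈ 8.9.

8.9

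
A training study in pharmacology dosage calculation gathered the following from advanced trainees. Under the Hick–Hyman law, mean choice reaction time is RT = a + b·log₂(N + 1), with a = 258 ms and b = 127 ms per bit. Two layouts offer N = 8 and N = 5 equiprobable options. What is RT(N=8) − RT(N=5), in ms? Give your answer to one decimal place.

74.3

RT(8) = 258 + 127·log₂(9) = 258 + 127·3.1699 = 660.5773 ms.
RT(5) = 258 + 127·log₂(6) = 258 + 127·2.5850 = 586.2950 ms.
Difference = 660.5773 − 586.2950 = 74.2823 ≈ 74.3 ms.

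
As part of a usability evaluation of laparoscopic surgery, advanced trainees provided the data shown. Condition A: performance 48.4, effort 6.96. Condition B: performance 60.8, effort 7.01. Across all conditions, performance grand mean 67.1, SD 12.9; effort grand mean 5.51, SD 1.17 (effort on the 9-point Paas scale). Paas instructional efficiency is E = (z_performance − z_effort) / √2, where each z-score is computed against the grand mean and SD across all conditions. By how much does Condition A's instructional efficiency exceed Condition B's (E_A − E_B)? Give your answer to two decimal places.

Condition A: z_P = (48.4 − 67.1)/12.9 = -1.4496; z_E = (6.96 − 5.51)/1.17 = 1.2393; E_A = (-1.4496 − 1.2393)/√2 = -1.9013.
Condition B: z_P = (60.8 − 67.1)/12.9 = -0.4884; z_E = (7.01 − 5.51)/1.17 = 1.2821; E_B = (-0.4884 − 1.2821)/√2 = -1.2519.
E_A − E_B = -1.9013 − (-1.2519) = -0.6494 ≈ -0.65.

-0.65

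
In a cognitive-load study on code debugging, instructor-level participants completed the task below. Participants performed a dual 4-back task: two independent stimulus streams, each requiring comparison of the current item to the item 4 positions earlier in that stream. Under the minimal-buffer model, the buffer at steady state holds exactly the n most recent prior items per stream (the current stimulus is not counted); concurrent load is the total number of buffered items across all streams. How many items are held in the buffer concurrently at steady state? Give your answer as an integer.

8

Each stream's buffer holds its 4 most recent prior items.
Two independent streams: 2 × 4 = 8 buffered items at steady state.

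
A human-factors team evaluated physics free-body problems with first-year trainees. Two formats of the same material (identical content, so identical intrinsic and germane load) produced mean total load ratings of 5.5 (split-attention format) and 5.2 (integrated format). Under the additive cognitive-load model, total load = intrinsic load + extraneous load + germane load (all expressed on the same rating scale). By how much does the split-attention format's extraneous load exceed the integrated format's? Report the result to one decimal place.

Intrinsic and germane load are equal across formats, so the difference in total load equals the difference in extraneous load.
Extraneous-load difference = 5.5 − 5.2 = 0.3.

0.3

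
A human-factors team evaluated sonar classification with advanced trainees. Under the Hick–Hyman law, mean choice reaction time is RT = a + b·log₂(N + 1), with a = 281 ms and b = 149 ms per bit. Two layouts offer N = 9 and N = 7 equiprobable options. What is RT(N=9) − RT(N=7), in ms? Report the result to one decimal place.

RT(9) = 281 + 149·log₂(10) = 281 + 149·3.3219 = 775.9631 ms.
RT(7) = 281 + 149·log₂(8) = 281 + 149·3.0000 = 728.0000 ms.
Difference = 775.9631 − 728.0000 = 47.9631 ≈ 48.0 ms.

48.0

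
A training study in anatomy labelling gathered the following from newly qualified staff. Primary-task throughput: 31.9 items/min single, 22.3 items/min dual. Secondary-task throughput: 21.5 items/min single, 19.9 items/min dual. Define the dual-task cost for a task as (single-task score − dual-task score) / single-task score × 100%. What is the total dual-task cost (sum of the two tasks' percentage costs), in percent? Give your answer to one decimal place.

37.5

Primary cost = (31.9 − 22.3) / 31.9 × 100% = 30.0940%.
Secondary cost = (21.5 − 19.9) / 21.5 × 100% = 7.4419%.
Total = 30.0940% + 7.4419% = 37.5359% ≈ 37.5%.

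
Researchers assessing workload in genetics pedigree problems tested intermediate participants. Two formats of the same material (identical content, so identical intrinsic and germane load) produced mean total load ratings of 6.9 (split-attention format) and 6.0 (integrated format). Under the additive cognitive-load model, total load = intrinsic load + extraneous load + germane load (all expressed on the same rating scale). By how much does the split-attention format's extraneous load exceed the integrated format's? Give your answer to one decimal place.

Intrinsic and germane load are equal across formats, so the difference in total load equals the difference in extraneous load.
Extraneous-load difference = 6.9 − 6.0 = 0.9.

0.9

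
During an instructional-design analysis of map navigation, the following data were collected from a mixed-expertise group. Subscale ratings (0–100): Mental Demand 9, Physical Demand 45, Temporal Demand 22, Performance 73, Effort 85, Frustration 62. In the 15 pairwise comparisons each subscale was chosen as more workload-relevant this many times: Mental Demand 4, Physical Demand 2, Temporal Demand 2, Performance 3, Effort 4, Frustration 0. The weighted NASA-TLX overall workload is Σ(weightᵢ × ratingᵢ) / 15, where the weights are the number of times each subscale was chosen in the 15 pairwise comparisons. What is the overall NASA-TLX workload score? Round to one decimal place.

The tallies are the weights (they sum to 15).
Weighted sum = 4·9 + 2·45 + 2·22 + 3·73 + 4·85 + 0·62
            = 36 + 90 + 44 + 219 + 340 + 0 = 729.
Overall workload = 729 / 15 = 48.6000 ≈ 48.6.

48.6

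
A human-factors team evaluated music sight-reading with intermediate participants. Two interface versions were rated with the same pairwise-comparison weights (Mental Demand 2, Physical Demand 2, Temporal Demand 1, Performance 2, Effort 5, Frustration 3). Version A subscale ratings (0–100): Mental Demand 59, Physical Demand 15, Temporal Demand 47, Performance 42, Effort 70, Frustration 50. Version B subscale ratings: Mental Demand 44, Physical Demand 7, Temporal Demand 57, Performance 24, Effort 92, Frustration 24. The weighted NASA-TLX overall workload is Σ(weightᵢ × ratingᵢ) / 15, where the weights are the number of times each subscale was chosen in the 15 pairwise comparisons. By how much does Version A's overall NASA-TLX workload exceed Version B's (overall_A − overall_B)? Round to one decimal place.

2.7

Version A weighted sum = 2·59 + 2·15 + 1·47 + 2·42 + 5·70 + 3·50 = 118 + 30 + 47 + 84 + 350 + 150 = 779; overall_A = 779/15 = 51.9333.
Version B weighted sum = 2·44 + 2·7 + 1·57 + 2·24 + 5·92 + 3·24 = 88 + 14 + 57 + 48 + 460 + 72 = 739; overall_B = 739/15 = 49.2667.
Difference = 51.9333 − 49.2667 = 2.6666 ≈ 2.7.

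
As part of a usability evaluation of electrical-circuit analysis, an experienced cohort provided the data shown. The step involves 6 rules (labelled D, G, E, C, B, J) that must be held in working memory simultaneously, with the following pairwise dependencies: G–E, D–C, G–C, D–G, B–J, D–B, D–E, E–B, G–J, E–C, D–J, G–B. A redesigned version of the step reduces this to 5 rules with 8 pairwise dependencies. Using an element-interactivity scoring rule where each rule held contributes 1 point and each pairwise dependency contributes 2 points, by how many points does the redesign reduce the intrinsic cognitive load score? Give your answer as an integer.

9

Original: 6 × 1 + 12 × 2 = 6 + 24 = 30.
Redesigned: 5 × 1 + 8 × 2 = 5 + 16 = 21.
Reduction = 30 − 21 = 9.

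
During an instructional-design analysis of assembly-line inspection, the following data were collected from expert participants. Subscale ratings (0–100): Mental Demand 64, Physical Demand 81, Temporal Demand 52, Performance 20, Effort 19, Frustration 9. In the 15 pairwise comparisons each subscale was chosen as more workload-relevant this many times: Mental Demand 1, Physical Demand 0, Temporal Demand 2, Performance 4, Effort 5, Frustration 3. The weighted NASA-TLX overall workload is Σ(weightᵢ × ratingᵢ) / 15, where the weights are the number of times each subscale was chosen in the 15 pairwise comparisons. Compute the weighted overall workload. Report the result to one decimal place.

24.7

The tallies are the weights (they sum to 15).
Weighted sum = 1·64 + 0·81 + 2·52 + 4·20 + 5·19 + 3·9
            = 64 + 0 + 104 + 80 + 95 + 27 = 370.
Overall workload = 370 / 15 = 24.6667 ≈ 24.7.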